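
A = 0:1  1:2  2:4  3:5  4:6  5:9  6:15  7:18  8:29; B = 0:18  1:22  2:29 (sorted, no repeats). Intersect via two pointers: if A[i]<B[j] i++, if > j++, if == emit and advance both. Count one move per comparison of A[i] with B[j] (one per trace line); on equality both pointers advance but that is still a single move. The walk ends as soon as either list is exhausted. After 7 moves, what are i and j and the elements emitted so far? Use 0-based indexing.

i=0 j=0: 1<18, i++
i=1 j=0: 2<18, i++
i=2 j=0: 4<18, i++
i=3 j=0: 5<18, i++
i=4 j=0: 6<18, i++
i=5 j=0: 9<18, i++
i=6 j=0: 15<18, i++

i=7, j=0, emitted=[]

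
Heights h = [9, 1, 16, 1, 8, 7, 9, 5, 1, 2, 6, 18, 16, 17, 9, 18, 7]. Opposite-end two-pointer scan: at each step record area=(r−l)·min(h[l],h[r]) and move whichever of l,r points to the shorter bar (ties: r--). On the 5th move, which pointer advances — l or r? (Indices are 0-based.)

l

[0,16] min(9,7)*16=112 best=112 * → r--
[0,15] min(9,18)*15=135 best=135 * → l++
[1,15] min(1,18)*14=14 best=135 → l++
[2,15] min(16,18)*13=208 best=208 * → l++
[3,15] min(1,18)*12=12 best=208 → l++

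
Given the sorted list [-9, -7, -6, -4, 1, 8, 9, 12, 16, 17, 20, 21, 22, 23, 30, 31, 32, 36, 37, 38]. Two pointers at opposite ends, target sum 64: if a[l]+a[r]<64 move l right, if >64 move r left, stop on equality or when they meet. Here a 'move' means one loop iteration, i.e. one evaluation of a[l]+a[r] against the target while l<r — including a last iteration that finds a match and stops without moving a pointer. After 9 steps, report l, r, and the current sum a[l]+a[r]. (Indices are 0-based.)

l=9, r=19, sum=55

l=0 r=19: -9+38=29 <64, l++
l=1 r=19: -7+38=31 <64, l++
l=2 r=19: -6+38=32 <64, l++
l=3 r=19: -4+38=34 <64, l++
l=4 r=19: 1+38=39 <64, l++
l=5 r=19: 8+38=46 <64, l++
l=6 r=19: 9+38=47 <64, l++
l=7 r=19: 12+38=50 <64, l++
l=8 r=19: 16+38=54 <64, l++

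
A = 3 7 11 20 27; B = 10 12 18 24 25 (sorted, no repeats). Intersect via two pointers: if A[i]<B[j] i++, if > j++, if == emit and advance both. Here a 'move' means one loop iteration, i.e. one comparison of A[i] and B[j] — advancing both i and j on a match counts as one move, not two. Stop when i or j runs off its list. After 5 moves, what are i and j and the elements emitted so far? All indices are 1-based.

[i=1,j=1] 3<10 → i++
[i=2,j=1] 7<10 → i++
[i=3,j=1] 11>10 → j++
[i=3,j=2] 11<12 → i++
[i=4,j=2] 20>12 → j++

i=4, j=3, emitted=[]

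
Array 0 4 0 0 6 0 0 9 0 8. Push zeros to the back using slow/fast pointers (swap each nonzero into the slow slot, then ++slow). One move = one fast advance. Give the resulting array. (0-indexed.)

slow=0 fast=0: a[fast]=0, fast++
slow=0 fast=1: a[fast]=4≠0 swap→a[0]=4, slow++,fast++
slow=1 fast=2: a[fast]=0, fast++
slow=1 fast=3: a[fast]=0, fast++
slow=1 fast=4: a[fast]=6≠0 swap→a[1]=6, slow++,fast++
slow=2 fast=5: a[fast]=0, fast++
slow=2 fast=6: a[fast]=0, fast++
slow=2 fast=7: a[fast]=9≠0 swap→a[2]=9, slow++,fast++
slow=3 fast=8: a[fast]=0, fast++
slow=3 fast=9: a[fast]=8≠0 swap→a[3]=8, slow++,fast++

[4, 6, 9, 8, 0, 0, 0, 0, 0, 0]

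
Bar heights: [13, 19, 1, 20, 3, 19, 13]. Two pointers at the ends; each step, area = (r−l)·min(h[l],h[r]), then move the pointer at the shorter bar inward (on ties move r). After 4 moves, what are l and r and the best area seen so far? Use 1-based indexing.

l=2, r=4, best area=78

[1,7] min(13,13)*6=78 best=78 * → r--
[1,6] min(13,19)*5=65 best=78 → l++
[2,6] min(19,19)*4=76 best=78 → r--
[2,5] min(19,3)*3=9 best=78 → r--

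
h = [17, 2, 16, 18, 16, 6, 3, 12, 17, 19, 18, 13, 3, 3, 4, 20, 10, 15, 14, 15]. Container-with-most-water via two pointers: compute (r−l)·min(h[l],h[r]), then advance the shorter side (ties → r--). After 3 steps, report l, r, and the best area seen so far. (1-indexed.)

[1,20] min(17,15)*19=285 best=285 * → r--
[1,19] min(17,14)*18=252 best=285 → r--
[1,18] min(17,15)*17=255 best=285 → r--

l=1, r=17, best area=285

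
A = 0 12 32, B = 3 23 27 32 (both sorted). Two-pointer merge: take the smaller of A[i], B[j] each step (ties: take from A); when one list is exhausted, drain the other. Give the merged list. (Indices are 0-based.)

[i=0,j=0] A[i]=0<=B[j]=3 take 0 → i++
[i=1,j=0] A[i]=12>B[j]=3 take 3 → j++
[i=1,j=1] A[i]=12<=B[j]=23 take 12 → i++
[i=2,j=1] A[i]=32>B[j]=23 take 23 → j++
[i=2,j=2] A[i]=32>B[j]=27 take 27 → j++
[i=2,j=3] A[i]=32<=B[j]=32 take 32 → i++
[i=3,j=3] A done, take B[j]=32 → j++

[0, 3, 12, 23, 27, 32, 32]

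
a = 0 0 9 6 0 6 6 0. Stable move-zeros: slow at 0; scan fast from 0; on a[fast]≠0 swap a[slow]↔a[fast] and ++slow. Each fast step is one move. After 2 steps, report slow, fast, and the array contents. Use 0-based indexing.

slow=0, fast=2, a=[0, 0, 9, 6, 0, 6, 6, 0]

(s=0,f=0) a[fast]=0 → fast++
(s=0,f=1) a[fast]=0 → fast++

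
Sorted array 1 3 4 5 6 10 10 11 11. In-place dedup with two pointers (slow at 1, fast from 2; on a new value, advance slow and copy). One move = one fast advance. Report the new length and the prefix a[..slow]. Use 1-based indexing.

length 7; prefix = [1, 3, 4, 5, 6, 10, 11]

slow=1 fast=2: a[fast]=3≠a[slow]=1 write a[2]=3, slow++,fast++
slow=2 fast=3: a[fast]=4≠a[slow]=3 write a[3]=4, slow++,fast++
slow=3 fast=4: a[fast]=5≠a[slow]=4 write a[4]=5, slow++,fast++
slow=4 fast=5: a[fast]=6≠a[slow]=5 write a[5]=6, slow++,fast++
slow=5 fast=6: a[fast]=10≠a[slow]=6 write a[6]=10, slow++,fast++
slow=6 fast=7: a[fast]=10=a[slow] dup, fast++
slow=6 fast=8: a[fast]=11≠a[slow]=10 write a[7]=11, slow++,fast++
slow=7 fast=9: a[fast]=11=a[slow] dup, fast++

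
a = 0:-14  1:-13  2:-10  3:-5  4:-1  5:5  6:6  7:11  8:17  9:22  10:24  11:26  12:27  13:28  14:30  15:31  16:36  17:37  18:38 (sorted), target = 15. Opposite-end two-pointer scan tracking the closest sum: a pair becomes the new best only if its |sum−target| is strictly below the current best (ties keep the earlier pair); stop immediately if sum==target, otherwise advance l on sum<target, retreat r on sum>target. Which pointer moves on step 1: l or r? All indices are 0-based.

r

[0,18] -14+38=24 d=9 * → r--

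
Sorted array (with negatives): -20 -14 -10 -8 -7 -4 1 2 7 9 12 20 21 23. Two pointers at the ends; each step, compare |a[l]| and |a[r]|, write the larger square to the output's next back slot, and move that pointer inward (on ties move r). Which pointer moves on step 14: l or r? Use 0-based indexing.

r

l=0 r=13: |-20|<=|23| out[13]=529, r--
l=0 r=12: |-20|<=|21| out[12]=441, r--
l=0 r=11: |-20|<=|20| out[11]=400, r--
l=0 r=10: |-20|>|12| out[10]=400, l++
l=1 r=10: |-14|>|12| out[9]=196, l++
l=2 r=10: |-10|<=|12| out[8]=144, r--
l=2 r=9: |-10|>|9| out[7]=100, l++
l=3 r=9: |-8|<=|9| out[6]=81, r--
l=3 r=8: |-8|>|7| out[5]=64, l++
l=4 r=8: |-7|<=|7| out[4]=49, r--
l=4 r=7: |-7|>|2| out[3]=49, l++
l=5 r=7: |-4|>|2| out[2]=16, l++
l=6 r=7: |1|<=|2| out[1]=4, r--
l=6 r=6: |1|<=|1| out[0]=1, r--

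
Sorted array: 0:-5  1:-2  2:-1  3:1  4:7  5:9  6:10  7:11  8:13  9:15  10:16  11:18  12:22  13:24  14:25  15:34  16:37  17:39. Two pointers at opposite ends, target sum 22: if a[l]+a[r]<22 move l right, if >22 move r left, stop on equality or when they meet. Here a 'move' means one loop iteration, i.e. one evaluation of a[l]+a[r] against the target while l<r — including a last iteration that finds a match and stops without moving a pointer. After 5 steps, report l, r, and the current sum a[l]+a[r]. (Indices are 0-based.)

l=1, r=13, sum=22

l=0 r=17: -5+39=34 >22, r--
l=0 r=16: -5+37=32 >22, r--
l=0 r=15: -5+34=29 >22, r--
l=0 r=14: -5+25=20 <22, l++
l=1 r=14: -2+25=23 >22, r--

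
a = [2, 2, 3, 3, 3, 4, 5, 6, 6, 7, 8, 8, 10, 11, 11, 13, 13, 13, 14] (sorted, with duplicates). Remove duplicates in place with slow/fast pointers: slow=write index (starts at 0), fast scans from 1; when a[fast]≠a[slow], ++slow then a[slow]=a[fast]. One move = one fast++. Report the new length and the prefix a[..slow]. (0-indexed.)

(s=0,f=1) a[fast]=2=a[slow] dup → fast++
(s=0,f=2) a[fast]=3≠a[slow]=2 write a[1]=3 → slow++,fast++
(s=1,f=3) a[fast]=3=a[slow] dup → fast++
(s=1,f=4) a[fast]=3=a[slow] dup → fast++
(s=1,f=5) a[fast]=4≠a[slow]=3 write a[2]=4 → slow++,fast++
(s=2,f=6) a[fast]=5≠a[slow]=4 write a[3]=5 → slow++,fast++
(s=3,f=7) a[fast]=6≠a[slow]=5 write a[4]=6 → slow++,fast++
(s=4,f=8) a[fast]=6=a[slow] dup → fast++
(s=4,f=9) a[fast]=7≠a[slow]=6 write a[5]=7 → slow++,fast++
(s=5,f=10) a[fast]=8≠a[slow]=7 write a[6]=8 → slow++,fast++
(s=6,f=11) a[fast]=8=a[slow] dup → fast++
(s=6,f=12) a[fast]=10≠a[slow]=8 write a[7]=10 → slow++,fast++
(s=7,f=13) a[fast]=11≠a[slow]=10 write a[8]=11 → slow++,fast++
(s=8,f=14) a[fast]=11=a[slow] dup → fast++
(s=8,f=15) a[fast]=13≠a[slow]=11 write a[9]=13 → slow++,fast++
(s=9,f=16) a[fast]=13=a[slow] dup → fast++
(s=9,f=17) a[fast]=13=a[slow] dup → fast++
(s=9,f=18) a[fast]=14≠a[slow]=13 write a[10]=14 → slow++,fast++

length 11; prefix = [2, 3, 4, 5, 6, 7, 8, 10, 11, 13, 14]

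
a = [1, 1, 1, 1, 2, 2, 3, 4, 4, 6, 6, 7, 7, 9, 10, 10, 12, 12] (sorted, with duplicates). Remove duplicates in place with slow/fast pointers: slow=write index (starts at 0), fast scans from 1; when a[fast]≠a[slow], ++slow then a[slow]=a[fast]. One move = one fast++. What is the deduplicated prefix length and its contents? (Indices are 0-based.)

length 9; prefix = [1, 2, 3, 4, 6, 7, 9, 10, 12]

(s=0,f=1) a[fast]=1=a[slow] dup → fast++
(s=0,f=2) a[fast]=1=a[slow] dup → fast++
(s=0,f=3) a[fast]=1=a[slow] dup → fast++
(s=0,f=4) a[fast]=2≠a[slow]=1 write a[1]=2 → slow++,fast++
(s=1,f=5) a[fast]=2=a[slow] dup → fast++
(s=1,f=6) a[fast]=3≠a[slow]=2 write a[2]=3 → slow++,fast++
(s=2,f=7) a[fast]=4≠a[slow]=3 write a[3]=4 → slow++,fast++
(s=3,f=8) a[fast]=4=a[slow] dup → fast++
(s=3,f=9) a[fast]=6≠a[slow]=4 write a[4]=6 → slow++,fast++
(s=4,f=10) a[fast]=6=a[slow] dup → fast++
(s=4,f=11) a[fast]=7≠a[slow]=6 write a[5]=7 → slow++,fast++
(s=5,f=12) a[fast]=7=a[slow] dup → fast++
(s=5,f=13) a[fast]=9≠a[slow]=7 write a[6]=9 → slow++,fast++
(s=6,f=14) a[fast]=10≠a[slow]=9 write a[7]=10 → slow++,fast++
(s=7,f=15) a[fast]=10=a[slow] dup → fast++
(s=7,f=16) a[fast]=12≠a[slow]=10 write a[8]=12 → slow++,fast++
(s=8,f=17) a[fast]=12=a[slow] dup → fast++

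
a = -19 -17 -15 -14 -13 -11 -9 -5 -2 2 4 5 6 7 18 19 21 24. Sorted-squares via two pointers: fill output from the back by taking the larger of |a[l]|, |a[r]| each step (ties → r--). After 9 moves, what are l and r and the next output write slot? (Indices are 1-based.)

l=6, r=14, next write slot=9

l=1 r=18: |-19|<=|24| out[18]=576, r--
l=1 r=17: |-19|<=|21| out[17]=441, r--
l=1 r=16: |-19|<=|19| out[16]=361, r--
l=1 r=15: |-19|>|18| out[15]=361, l++
l=2 r=15: |-17|<=|18| out[14]=324, r--
l=2 r=14: |-17|>|7| out[13]=289, l++
l=3 r=14: |-15|>|7| out[12]=225, l++
l=4 r=14: |-14|>|7| out[11]=196, l++
l=5 r=14: |-13|>|7| out[10]=169, l++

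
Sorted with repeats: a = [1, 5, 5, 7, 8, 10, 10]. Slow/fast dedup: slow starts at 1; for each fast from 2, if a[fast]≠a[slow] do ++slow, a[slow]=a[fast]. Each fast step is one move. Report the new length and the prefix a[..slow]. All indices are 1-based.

slow=1 fast=2: a[fast]=5≠a[slow]=1 write a[2]=5, slow++,fast++
slow=2 fast=3: a[fast]=5=a[slow] dup, fast++
slow=2 fast=4: a[fast]=7≠a[slow]=5 write a[3]=7, slow++,fast++
slow=3 fast=5: a[fast]=8≠a[slow]=7 write a[4]=8, slow++,fast++
slow=4 fast=6: a[fast]=10≠a[slow]=8 write a[5]=10, slow++,fast++
slow=5 fast=7: a[fast]=10=a[slow] dup, fast++

length 5; prefix = [1, 5, 7, 8, 10]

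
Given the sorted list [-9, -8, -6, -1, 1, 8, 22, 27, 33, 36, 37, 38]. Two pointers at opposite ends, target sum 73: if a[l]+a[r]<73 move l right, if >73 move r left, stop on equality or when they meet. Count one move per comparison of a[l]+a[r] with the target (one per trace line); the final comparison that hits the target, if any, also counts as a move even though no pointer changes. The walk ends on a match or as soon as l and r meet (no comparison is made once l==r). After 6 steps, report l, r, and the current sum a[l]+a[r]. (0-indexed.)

l=6, r=11, sum=60

[0,11] -9+38=29 <73 → l++
[1,11] -8+38=30 <73 → l++
[2,11] -6+38=32 <73 → l++
[3,11] -1+38=37 <73 → l++
[4,11] 1+38=39 <73 → l++
[5,11] 8+38=46 <73 → l++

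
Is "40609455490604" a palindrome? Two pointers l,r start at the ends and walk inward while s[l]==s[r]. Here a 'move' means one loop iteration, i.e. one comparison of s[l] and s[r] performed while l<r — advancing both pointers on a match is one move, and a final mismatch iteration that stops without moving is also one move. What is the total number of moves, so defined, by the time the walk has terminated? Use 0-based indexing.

7 moves

[0,13] '4'=='4' → l++,r--
[1,12] '0'=='0' → l++,r--
[2,11] '6'=='6' → l++,r--
[3,10] '0'=='0' → l++,r--
[4,9] '9'=='9' → l++,r--
[5,8] '4'=='4' → l++,r--
[6,7] '5'=='5' → l++,r--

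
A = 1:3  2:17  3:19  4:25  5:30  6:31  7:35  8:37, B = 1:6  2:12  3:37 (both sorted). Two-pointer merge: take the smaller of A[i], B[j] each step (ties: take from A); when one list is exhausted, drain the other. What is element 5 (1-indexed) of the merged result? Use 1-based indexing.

i=1 j=1: A[i]=3<=B[j]=6 take 3, i++
i=2 j=1: A[i]=17>B[j]=6 take 6, j++
i=2 j=2: A[i]=17>B[j]=12 take 12, j++
i=2 j=3: A[i]=17<=B[j]=37 take 17, i++
i=3 j=3: A[i]=19<=B[j]=37 take 19, i++
i=4 j=3: A[i]=25<=B[j]=37 take 25, i++
i=5 j=3: A[i]=30<=B[j]=37 take 30, i++
i=6 j=3: A[i]=31<=B[j]=37 take 31, i++
i=7 j=3: A[i]=35<=B[j]=37 take 35, i++
i=8 j=3: A[i]=37<=B[j]=37 take 37, i++
i=9 j=3: A done, take B[j]=37, j++

merged[5] = 19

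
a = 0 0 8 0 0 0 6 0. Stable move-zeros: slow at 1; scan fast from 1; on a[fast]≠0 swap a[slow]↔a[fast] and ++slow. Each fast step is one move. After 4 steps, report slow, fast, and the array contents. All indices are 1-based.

slow=1 fast=1: a[fast]=0, fast++
slow=1 fast=2: a[fast]=0, fast++
slow=1 fast=3: a[fast]=8≠0 swap→a[1]=8, slow++,fast++
slow=2 fast=4: a[fast]=0, fast++

slow=2, fast=5, a=[8, 0, 0, 0, 0, 0, 6, 0]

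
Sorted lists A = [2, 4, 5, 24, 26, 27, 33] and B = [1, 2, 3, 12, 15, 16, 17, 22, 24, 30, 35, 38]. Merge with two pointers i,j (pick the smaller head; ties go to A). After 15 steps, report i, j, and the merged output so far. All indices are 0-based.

i=6, j=9, merged so far=[1, 2, 2, 3, 4, 5, 12, 15, 16, 17, 22, 24, 24, 26, 27]

i=0 j=0: A[i]=2>B[j]=1 take 1, j++
i=0 j=1: A[i]=2<=B[j]=2 take 2, i++
i=1 j=1: A[i]=4>B[j]=2 take 2, j++
i=1 j=2: A[i]=4>B[j]=3 take 3, j++
i=1 j=3: A[i]=4<=B[j]=12 take 4, i++
i=2 j=3: A[i]=5<=B[j]=12 take 5, i++
i=3 j=3: A[i]=24>B[j]=12 take 12, j++
i=3 j=4: A[i]=24>B[j]=15 take 15, j++
i=3 j=5: A[i]=24>B[j]=16 take 16, j++
i=3 j=6: A[i]=24>B[j]=17 take 17, j++
i=3 j=7: A[i]=24>B[j]=22 take 22, j++
i=3 j=8: A[i]=24<=B[j]=24 take 24, i++
i=4 j=8: A[i]=26>B[j]=24 take 24, j++
i=4 j=9: A[i]=26<=B[j]=30 take 26, i++
i=5 j=9: A[i]=27<=B[j]=30 take 27, i++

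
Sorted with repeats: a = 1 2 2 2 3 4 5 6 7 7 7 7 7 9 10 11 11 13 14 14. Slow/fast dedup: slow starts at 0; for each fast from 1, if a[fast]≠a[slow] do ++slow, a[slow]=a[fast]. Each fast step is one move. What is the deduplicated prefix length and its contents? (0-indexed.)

length 12; prefix = [1, 2, 3, 4, 5, 6, 7, 9, 10, 11, 13, 14]

(s=0,f=1) a[fast]=2≠a[slow]=1 write a[1]=2 → slow++,fast++
(s=1,f=2) a[fast]=2=a[slow] dup → fast++
(s=1,f=3) a[fast]=2=a[slow] dup → fast++
(s=1,f=4) a[fast]=3≠a[slow]=2 write a[2]=3 → slow++,fast++
(s=2,f=5) a[fast]=4≠a[slow]=3 write a[3]=4 → slow++,fast++
(s=3,f=6) a[fast]=5≠a[slow]=4 write a[4]=5 → slow++,fast++
(s=4,f=7) a[fast]=6≠a[slow]=5 write a[5]=6 → slow++,fast++
(s=5,f=8) a[fast]=7≠a[slow]=6 write a[6]=7 → slow++,fast++
(s=6,f=9) a[fast]=7=a[slow] dup → fast++
(s=6,f=10) a[fast]=7=a[slow] dup → fast++
(s=6,f=11) a[fast]=7=a[slow] dup → fast++
(s=6,f=12) a[fast]=7=a[slow] dup → fast++
(s=6,f=13) a[fast]=9≠a[slow]=7 write a[7]=9 → slow++,fast++
(s=7,f=14) a[fast]=10≠a[slow]=9 write a[8]=10 → slow++,fast++
(s=8,f=15) a[fast]=11≠a[slow]=10 write a[9]=11 → slow++,fast++
(s=9,f=16) a[fast]=11=a[slow] dup → fast++
(s=9,f=17) a[fast]=13≠a[slow]=11 write a[10]=13 → slow++,fast++
(s=10,f=18) a[fast]=14≠a[slow]=13 write a[11]=14 → slow++,fast++
(s=11,f=19) a[fast]=14=a[slow] dup → fast++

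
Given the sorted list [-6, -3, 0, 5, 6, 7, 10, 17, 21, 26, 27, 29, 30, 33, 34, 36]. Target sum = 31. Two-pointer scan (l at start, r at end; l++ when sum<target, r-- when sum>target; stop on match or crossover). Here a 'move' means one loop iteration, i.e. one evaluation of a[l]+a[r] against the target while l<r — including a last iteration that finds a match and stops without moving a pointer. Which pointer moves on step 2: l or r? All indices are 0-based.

[0,15] -6+36=30 <31 → l++
[1,15] -3+36=33 >31 → r--

r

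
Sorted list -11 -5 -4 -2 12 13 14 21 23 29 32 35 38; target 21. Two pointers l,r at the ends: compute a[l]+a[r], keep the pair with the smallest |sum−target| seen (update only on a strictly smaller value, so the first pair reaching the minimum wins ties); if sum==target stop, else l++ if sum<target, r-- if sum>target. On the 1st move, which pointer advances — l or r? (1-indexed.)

l=1 r=13: -11+38=27 d=6 *, r--

r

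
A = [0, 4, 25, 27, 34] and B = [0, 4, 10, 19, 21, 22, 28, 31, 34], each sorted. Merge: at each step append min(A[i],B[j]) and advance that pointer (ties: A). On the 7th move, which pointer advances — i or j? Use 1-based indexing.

j

[i=1,j=1] A[i]=0<=B[j]=0 take 0 → i++
[i=2,j=1] A[i]=4>B[j]=0 take 0 → j++
[i=2,j=2] A[i]=4<=B[j]=4 take 4 → i++
[i=3,j=2] A[i]=25>B[j]=4 take 4 → j++
[i=3,j=3] A[i]=25>B[j]=10 take 10 → j++
[i=3,j=4] A[i]=25>B[j]=19 take 19 → j++
[i=3,j=5] A[i]=25>B[j]=21 take 21 → j++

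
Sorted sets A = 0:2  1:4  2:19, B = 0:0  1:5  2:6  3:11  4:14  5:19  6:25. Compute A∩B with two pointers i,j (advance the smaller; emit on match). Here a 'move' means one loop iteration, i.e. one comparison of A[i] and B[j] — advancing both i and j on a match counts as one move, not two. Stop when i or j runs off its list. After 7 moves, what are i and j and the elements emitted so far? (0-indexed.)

i=2, j=5, emitted=[]

[i=0,j=0] 2>0 → j++
[i=0,j=1] 2<5 → i++
[i=1,j=1] 4<5 → i++
[i=2,j=1] 19>5 → j++
[i=2,j=2] 19>6 → j++
[i=2,j=3] 19>11 → j++
[i=2,j=4] 19>14 → j++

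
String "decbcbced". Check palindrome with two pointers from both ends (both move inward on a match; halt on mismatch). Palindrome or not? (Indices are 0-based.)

palindrome

[0,8] 'd'=='d' → l++,r--
[1,7] 'e'=='e' → l++,r--
[2,6] 'c'=='c' → l++,r--
[3,5] 'b'=='b' → l++,r--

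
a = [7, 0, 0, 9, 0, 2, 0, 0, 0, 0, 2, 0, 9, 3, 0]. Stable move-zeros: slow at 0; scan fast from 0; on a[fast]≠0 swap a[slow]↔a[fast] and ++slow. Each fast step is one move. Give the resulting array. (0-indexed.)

[7, 9, 2, 2, 9, 3, 0, 0, 0, 0, 0, 0, 0, 0, 0]

slow=0 fast=0: a[fast]=7≠0 swap→a[0]=7, slow++,fast++
slow=1 fast=1: a[fast]=0, fast++
slow=1 fast=2: a[fast]=0, fast++
slow=1 fast=3: a[fast]=9≠0 swap→a[1]=9, slow++,fast++
slow=2 fast=4: a[fast]=0, fast++
slow=2 fast=5: a[fast]=2≠0 swap→a[2]=2, slow++,fast++
slow=3 fast=6: a[fast]=0, fast++
slow=3 fast=7: a[fast]=0, fast++
slow=3 fast=8: a[fast]=0, fast++
slow=3 fast=9: a[fast]=0, fast++
slow=3 fast=10: a[fast]=2≠0 swap→a[3]=2, slow++,fast++
slow=4 fast=11: a[fast]=0, fast++
slow=4 fast=12: a[fast]=9≠0 swap→a[4]=9, slow++,fast++
slow=5 fast=13: a[fast]=3≠0 swap→a[5]=3, slow++,fast++
slow=6 fast=14: a[fast]=0, fast++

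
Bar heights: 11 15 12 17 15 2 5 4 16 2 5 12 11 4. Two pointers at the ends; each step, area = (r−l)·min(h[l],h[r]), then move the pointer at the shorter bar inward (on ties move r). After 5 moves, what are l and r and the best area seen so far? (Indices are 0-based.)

[0,13] min(11,4)*13=52 best=52 * → r--
[0,12] min(11,11)*12=132 best=132 * → r--
[0,11] min(11,12)*11=121 best=132 → l++
[1,11] min(15,12)*10=120 best=132 → r--
[1,10] min(15,5)*9=45 best=132 → r--

l=1, r=9, best area=132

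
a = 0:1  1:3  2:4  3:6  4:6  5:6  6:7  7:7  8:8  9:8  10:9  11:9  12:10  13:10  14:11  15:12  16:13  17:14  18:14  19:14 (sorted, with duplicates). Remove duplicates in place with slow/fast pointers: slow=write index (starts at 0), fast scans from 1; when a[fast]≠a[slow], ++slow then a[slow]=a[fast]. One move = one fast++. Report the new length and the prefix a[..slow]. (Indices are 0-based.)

slow=0 fast=1: a[fast]=3≠a[slow]=1 write a[1]=3, slow++,fast++
slow=1 fast=2: a[fast]=4≠a[slow]=3 write a[2]=4, slow++,fast++
slow=2 fast=3: a[fast]=6≠a[slow]=4 write a[3]=6, slow++,fast++
slow=3 fast=4: a[fast]=6=a[slow] dup, fast++
slow=3 fast=5: a[fast]=6=a[slow] dup, fast++
slow=3 fast=6: a[fast]=7≠a[slow]=6 write a[4]=7, slow++,fast++
slow=4 fast=7: a[fast]=7=a[slow] dup, fast++
slow=4 fast=8: a[fast]=8≠a[slow]=7 write a[5]=8, slow++,fast++
slow=5 fast=9: a[fast]=8=a[slow] dup, fast++
slow=5 fast=10: a[fast]=9≠a[slow]=8 write a[6]=9, slow++,fast++
slow=6 fast=11: a[fast]=9=a[slow] dup, fast++
slow=6 fast=12: a[fast]=10≠a[slow]=9 write a[7]=10, slow++,fast++
slow=7 fast=13: a[fast]=10=a[slow] dup, fast++
slow=7 fast=14: a[fast]=11≠a[slow]=10 write a[8]=11, slow++,fast++
slow=8 fast=15: a[fast]=12≠a[slow]=11 write a[9]=12, slow++,fast++
slow=9 fast=16: a[fast]=13≠a[slow]=12 write a[10]=13, slow++,fast++
slow=10 fast=17: a[fast]=14≠a[slow]=13 write a[11]=14, slow++,fast++
slow=11 fast=18: a[fast]=14=a[slow] dup, fast++
slow=11 fast=19: a[fast]=14=a[slow] dup, fast++

length 12; prefix = [1, 3, 4, 6, 7, 8, 9, 10, 11, 12, 13, 14]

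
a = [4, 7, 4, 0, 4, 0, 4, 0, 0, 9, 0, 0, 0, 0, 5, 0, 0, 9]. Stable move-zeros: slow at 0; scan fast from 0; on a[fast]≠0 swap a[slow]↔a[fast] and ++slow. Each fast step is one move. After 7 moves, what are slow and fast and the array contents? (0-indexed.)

slow=0 fast=0: a[fast]=4≠0 swap→a[0]=4, slow++,fast++
slow=1 fast=1: a[fast]=7≠0 swap→a[1]=7, slow++,fast++
slow=2 fast=2: a[fast]=4≠0 swap→a[2]=4, slow++,fast++
slow=3 fast=3: a[fast]=0, fast++
slow=3 fast=4: a[fast]=4≠0 swap→a[3]=4, slow++,fast++
slow=4 fast=5: a[fast]=0, fast++
slow=4 fast=6: a[fast]=4≠0 swap→a[4]=4, slow++,fast++

slow=5, fast=7, a=[4, 7, 4, 4, 4, 0, 0, 0, 0, 9, 0, 0, 0, 0, 5, 0, 0, 9]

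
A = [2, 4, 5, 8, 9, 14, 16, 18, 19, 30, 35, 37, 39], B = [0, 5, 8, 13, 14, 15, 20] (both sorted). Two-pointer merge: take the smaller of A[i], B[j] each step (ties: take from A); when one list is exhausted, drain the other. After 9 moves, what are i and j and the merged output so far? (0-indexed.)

[i=0,j=0] A[i]=2>B[j]=0 take 0 → j++
[i=0,j=1] A[i]=2<=B[j]=5 take 2 → i++
[i=1,j=1] A[i]=4<=B[j]=5 take 4 → i++
[i=2,j=1] A[i]=5<=B[j]=5 take 5 → i++
[i=3,j=1] A[i]=8>B[j]=5 take 5 → j++
[i=3,j=2] A[i]=8<=B[j]=8 take 8 → i++
[i=4,j=2] A[i]=9>B[j]=8 take 8 → j++
[i=4,j=3] A[i]=9<=B[j]=13 take 9 → i++
[i=5,j=3] A[i]=14>B[j]=13 take 13 → j++

i=5, j=4, merged so far=[0, 2, 4, 5, 5, 8, 8, 9, 13]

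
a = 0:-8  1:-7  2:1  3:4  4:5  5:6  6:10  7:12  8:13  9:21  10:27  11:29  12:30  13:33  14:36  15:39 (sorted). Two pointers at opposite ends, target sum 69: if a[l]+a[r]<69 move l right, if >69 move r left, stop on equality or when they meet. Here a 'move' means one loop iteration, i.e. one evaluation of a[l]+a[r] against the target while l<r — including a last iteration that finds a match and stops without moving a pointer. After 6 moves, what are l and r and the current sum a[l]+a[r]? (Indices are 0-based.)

l=0 r=15: -8+39=31 <69, l++
l=1 r=15: -7+39=32 <69, l++
l=2 r=15: 1+39=40 <69, l++
l=3 r=15: 4+39=43 <69, l++
l=4 r=15: 5+39=44 <69, l++
l=5 r=15: 6+39=45 <69, l++

l=6, r=15, sum=49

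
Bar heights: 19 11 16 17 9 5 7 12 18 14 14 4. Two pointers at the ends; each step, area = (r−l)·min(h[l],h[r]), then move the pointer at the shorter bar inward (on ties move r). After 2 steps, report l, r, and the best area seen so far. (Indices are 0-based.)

l=0, r=9, best area=140

l=0 r=11: min(19,4)*11=44 best=44 *, r--
l=0 r=10: min(19,14)*10=140 best=140 *, r--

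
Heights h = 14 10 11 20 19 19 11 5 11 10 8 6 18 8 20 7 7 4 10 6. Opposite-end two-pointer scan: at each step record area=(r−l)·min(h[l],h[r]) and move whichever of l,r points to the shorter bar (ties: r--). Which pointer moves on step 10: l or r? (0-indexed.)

[0,19] min(14,6)*19=114 best=114 * → r--
[0,18] min(14,10)*18=180 best=180 * → r--
[0,17] min(14,4)*17=68 best=180 → r--
[0,16] min(14,7)*16=112 best=180 → r--
[0,15] min(14,7)*15=105 best=180 → r--
[0,14] min(14,20)*14=196 best=196 * → l++
[1,14] min(10,20)*13=130 best=196 → l++
[2,14] min(11,20)*12=132 best=196 → l++
[3,14] min(20,20)*11=220 best=220 * → r--
[3,13] min(20,8)*10=80 best=220 → r--

r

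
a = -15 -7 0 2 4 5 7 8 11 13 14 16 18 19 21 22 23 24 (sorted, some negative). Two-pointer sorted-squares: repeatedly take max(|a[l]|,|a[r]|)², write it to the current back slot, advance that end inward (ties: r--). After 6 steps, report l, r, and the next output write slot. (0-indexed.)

l=0, r=11, next write slot=11

l=0 r=17: |-15|<=|24| out[17]=576, r--
l=0 r=16: |-15|<=|23| out[16]=529, r--
l=0 r=15: |-15|<=|22| out[15]=484, r--
l=0 r=14: |-15|<=|21| out[14]=441, r--
l=0 r=13: |-15|<=|19| out[13]=361, r--
l=0 r=12: |-15|<=|18| out[12]=324, r--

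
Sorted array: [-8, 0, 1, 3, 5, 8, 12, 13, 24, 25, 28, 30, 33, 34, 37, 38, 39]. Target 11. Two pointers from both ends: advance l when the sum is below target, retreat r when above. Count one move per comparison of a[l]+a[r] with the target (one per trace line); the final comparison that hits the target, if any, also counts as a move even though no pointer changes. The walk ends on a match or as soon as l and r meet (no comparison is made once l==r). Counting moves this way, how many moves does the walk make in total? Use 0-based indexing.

15 moves

l=0 r=16: -8+39=31 >11, r--
l=0 r=15: -8+38=30 >11, r--
l=0 r=14: -8+37=29 >11, r--
l=0 r=13: -8+34=26 >11, r--
l=0 r=12: -8+33=25 >11, r--
l=0 r=11: -8+30=22 >11, r--
l=0 r=10: -8+28=20 >11, r--
l=0 r=9: -8+25=17 >11, r--
l=0 r=8: -8+24=16 >11, r--
l=0 r=7: -8+13=5 <11, l++
l=1 r=7: 0+13=13 >11, r--
l=1 r=6: 0+12=12 >11, r--
l=1 r=5: 0+8=8 <11, l++
l=2 r=5: 1+8=9 <11, l++
l=3 r=5: 3+8=11, found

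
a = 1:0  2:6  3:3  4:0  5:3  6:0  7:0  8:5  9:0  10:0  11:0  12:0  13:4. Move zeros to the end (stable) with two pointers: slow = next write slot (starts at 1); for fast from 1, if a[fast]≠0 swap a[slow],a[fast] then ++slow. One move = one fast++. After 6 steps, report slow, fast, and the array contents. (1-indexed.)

slow=1 fast=1: a[fast]=0, fast++
slow=1 fast=2: a[fast]=6≠0 swap→a[1]=6, slow++,fast++
slow=2 fast=3: a[fast]=3≠0 swap→a[2]=3, slow++,fast++
slow=3 fast=4: a[fast]=0, fast++
slow=3 fast=5: a[fast]=3≠0 swap→a[3]=3, slow++,fast++
slow=4 fast=6: a[fast]=0, fast++

slow=4, fast=7, a=[6, 3, 3, 0, 0, 0, 0, 5, 0, 0, 0, 0, 4]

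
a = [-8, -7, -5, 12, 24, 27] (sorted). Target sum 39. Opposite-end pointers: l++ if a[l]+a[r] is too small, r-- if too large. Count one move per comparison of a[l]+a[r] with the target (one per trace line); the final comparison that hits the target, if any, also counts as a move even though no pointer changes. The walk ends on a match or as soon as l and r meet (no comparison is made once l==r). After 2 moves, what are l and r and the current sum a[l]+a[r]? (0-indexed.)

l=0 r=5: -8+27=19 <39, l++
l=1 r=5: -7+27=20 <39, l++

l=2, r=5, sum=22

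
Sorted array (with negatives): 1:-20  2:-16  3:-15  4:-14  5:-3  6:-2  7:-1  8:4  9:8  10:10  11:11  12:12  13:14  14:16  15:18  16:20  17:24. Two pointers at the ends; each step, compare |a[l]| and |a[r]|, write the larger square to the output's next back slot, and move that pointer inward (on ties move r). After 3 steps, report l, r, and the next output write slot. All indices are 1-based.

l=2, r=15, next write slot=14

[1,17] |-20|<=|24| out[17]=576 → r--
[1,16] |-20|<=|20| out[16]=400 → r--
[1,15] |-20|>|18| out[15]=400 → l++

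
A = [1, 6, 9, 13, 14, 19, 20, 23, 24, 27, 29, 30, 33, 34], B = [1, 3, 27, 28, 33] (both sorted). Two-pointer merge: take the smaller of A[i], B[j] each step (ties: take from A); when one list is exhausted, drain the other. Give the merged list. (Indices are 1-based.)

[1, 1, 3, 6, 9, 13, 14, 19, 20, 23, 24, 27, 27, 28, 29, 30, 33, 33, 34]

[i=1,j=1] A[i]=1<=B[j]=1 take 1 → i++
[i=2,j=1] A[i]=6>B[j]=1 take 1 → j++
[i=2,j=2] A[i]=6>B[j]=3 take 3 → j++
[i=2,j=3] A[i]=6<=B[j]=27 take 6 → i++
[i=3,j=3] A[i]=9<=B[j]=27 take 9 → i++
[i=4,j=3] A[i]=13<=B[j]=27 take 13 → i++
[i=5,j=3] A[i]=14<=B[j]=27 take 14 → i++
[i=6,j=3] A[i]=19<=B[j]=27 take 19 → i++
[i=7,j=3] A[i]=20<=B[j]=27 take 20 → i++
[i=8,j=3] A[i]=23<=B[j]=27 take 23 → i++
[i=9,j=3] A[i]=24<=B[j]=27 take 24 → i++
[i=10,j=3] A[i]=27<=B[j]=27 take 27 → i++
[i=11,j=3] A[i]=29>B[j]=27 take 27 → j++
[i=11,j=4] A[i]=29>B[j]=28 take 28 → j++
[i=11,j=5] A[i]=29<=B[j]=33 take 29 → i++
[i=12,j=5] A[i]=30<=B[j]=33 take 30 → i++
[i=13,j=5] A[i]=33<=B[j]=33 take 33 → i++
[i=14,j=5] A[i]=34>B[j]=33 take 33 → j++
[i=14,j=6] B done, take A[i]=34 → i++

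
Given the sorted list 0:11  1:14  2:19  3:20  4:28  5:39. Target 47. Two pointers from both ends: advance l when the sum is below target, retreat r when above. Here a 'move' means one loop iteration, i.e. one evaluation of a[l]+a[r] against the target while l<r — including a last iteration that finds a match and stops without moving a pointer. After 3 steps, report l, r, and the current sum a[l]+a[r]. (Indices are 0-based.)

l=0 r=5: 11+39=50 >47, r--
l=0 r=4: 11+28=39 <47, l++
l=1 r=4: 14+28=42 <47, l++

l=2, r=4, sum=47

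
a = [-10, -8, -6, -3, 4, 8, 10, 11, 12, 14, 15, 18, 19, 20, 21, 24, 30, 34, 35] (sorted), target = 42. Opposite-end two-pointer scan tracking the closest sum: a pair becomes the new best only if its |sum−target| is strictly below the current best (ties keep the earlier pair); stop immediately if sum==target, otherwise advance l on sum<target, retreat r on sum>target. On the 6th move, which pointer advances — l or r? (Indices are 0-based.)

l=0 r=18: -10+35=25 d=17 *, l++
l=1 r=18: -8+35=27 d=15 *, l++
l=2 r=18: -6+35=29 d=13 *, l++
l=3 r=18: -3+35=32 d=10 *, l++
l=4 r=18: 4+35=39 d=3 *, l++
l=5 r=18: 8+35=43 d=1 *, r--

r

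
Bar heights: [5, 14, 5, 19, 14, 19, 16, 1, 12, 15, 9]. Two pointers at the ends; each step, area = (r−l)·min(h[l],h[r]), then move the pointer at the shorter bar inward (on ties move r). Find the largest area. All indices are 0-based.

max area = 112

[0,10] min(5,9)*10=50 best=50 * → l++
[1,10] min(14,9)*9=81 best=81 * → r--
[1,9] min(14,15)*8=112 best=112 * → l++
[2,9] min(5,15)*7=35 best=112 → l++
[3,9] min(19,15)*6=90 best=112 → r--
[3,8] min(19,12)*5=60 best=112 → r--
[3,7] min(19,1)*4=4 best=112 → r--
[3,6] min(19,16)*3=48 best=112 → r--
[3,5] min(19,19)*2=38 best=112 → r--
[3,4] min(19,14)*1=14 best=112 → r--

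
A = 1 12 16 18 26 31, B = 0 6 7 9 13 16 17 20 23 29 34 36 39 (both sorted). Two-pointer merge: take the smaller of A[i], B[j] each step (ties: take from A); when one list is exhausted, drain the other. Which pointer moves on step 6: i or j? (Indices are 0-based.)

i

i=0 j=0: A[i]=1>B[j]=0 take 0, j++
i=0 j=1: A[i]=1<=B[j]=6 take 1, i++
i=1 j=1: A[i]=12>B[j]=6 take 6, j++
i=1 j=2: A[i]=12>B[j]=7 take 7, j++
i=1 j=3: A[i]=12>B[j]=9 take 9, j++
i=1 j=4: A[i]=12<=B[j]=13 take 12, i++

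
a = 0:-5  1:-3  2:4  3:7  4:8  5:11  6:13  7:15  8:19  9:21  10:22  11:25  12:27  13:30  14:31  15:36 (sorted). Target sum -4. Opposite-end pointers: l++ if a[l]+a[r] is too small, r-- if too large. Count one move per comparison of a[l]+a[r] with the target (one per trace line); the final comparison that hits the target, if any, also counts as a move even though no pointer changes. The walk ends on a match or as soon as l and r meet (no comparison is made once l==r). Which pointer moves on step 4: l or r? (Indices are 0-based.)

r

l=0 r=15: -5+36=31 >-4, r--
l=0 r=14: -5+31=26 >-4, r--
l=0 r=13: -5+30=25 >-4, r--
l=0 r=12: -5+27=22 >-4, r--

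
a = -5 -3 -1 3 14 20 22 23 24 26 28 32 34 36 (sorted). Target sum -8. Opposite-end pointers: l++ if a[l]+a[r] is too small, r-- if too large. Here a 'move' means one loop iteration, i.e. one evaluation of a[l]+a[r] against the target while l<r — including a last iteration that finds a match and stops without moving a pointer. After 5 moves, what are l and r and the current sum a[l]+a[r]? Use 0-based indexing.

l=0 r=13: -5+36=31 >-8, r--
l=0 r=12: -5+34=29 >-8, r--
l=0 r=11: -5+32=27 >-8, r--
l=0 r=10: -5+28=23 >-8, r--
l=0 r=9: -5+26=21 >-8, r--

l=0, r=8, sum=19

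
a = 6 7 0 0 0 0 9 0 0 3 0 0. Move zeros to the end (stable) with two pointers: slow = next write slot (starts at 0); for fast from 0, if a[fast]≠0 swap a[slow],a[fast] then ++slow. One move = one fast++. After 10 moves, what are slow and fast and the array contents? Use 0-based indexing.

(s=0,f=0) a[fast]=6≠0 swap→a[0]=6 → slow++,fast++
(s=1,f=1) a[fast]=7≠0 swap→a[1]=7 → slow++,fast++
(s=2,f=2) a[fast]=0 → fast++
(s=2,f=3) a[fast]=0 → fast++
(s=2,f=4) a[fast]=0 → fast++
(s=2,f=5) a[fast]=0 → fast++
(s=2,f=6) a[fast]=9≠0 swap→a[2]=9 → slow++,fast++
(s=3,f=7) a[fast]=0 → fast++
(s=3,f=8) a[fast]=0 → fast++
(s=3,f=9) a[fast]=3≠0 swap→a[3]=3 → slow++,fast++

slow=4, fast=10, a=[6, 7, 9, 3, 0, 0, 0, 0, 0, 0, 0, 0]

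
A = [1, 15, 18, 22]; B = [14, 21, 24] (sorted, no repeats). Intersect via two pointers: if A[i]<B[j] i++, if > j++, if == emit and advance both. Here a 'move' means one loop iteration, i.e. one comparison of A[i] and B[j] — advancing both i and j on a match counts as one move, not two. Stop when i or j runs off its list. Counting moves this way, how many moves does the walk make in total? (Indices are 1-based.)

6 moves

i=1 j=1: 1<14, i++
i=2 j=1: 15>14, j++
i=2 j=2: 15<21, i++
i=3 j=2: 18<21, i++
i=4 j=2: 22>21, j++
i=4 j=3: 22<24, i++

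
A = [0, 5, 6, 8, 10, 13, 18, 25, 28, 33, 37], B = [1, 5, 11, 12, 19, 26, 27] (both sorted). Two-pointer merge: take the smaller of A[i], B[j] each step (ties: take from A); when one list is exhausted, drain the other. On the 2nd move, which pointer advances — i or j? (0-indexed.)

[i=0,j=0] A[i]=0<=B[j]=1 take 0 → i++
[i=1,j=0] A[i]=5>B[j]=1 take 1 → j++

j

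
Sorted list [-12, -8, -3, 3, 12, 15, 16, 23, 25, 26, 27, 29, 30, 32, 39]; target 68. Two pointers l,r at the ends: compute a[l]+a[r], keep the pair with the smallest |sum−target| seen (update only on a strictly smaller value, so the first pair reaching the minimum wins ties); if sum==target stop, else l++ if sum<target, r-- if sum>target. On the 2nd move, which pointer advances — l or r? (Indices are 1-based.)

l

l=1 r=15: -12+39=27 d=41 *, l++
l=2 r=15: -8+39=31 d=37 *, l++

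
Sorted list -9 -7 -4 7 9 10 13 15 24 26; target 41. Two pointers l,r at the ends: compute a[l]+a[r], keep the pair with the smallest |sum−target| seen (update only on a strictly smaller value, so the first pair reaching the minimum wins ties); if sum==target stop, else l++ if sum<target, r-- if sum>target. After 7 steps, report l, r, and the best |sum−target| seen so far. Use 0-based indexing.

l=7, r=9, best |Δ|=2

l=0 r=9: -9+26=17 d=24 *, l++
l=1 r=9: -7+26=19 d=22 *, l++
l=2 r=9: -4+26=22 d=19 *, l++
l=3 r=9: 7+26=33 d=8 *, l++
l=4 r=9: 9+26=35 d=6 *, l++
l=5 r=9: 10+26=36 d=5 *, l++
l=6 r=9: 13+26=39 d=2 *, l++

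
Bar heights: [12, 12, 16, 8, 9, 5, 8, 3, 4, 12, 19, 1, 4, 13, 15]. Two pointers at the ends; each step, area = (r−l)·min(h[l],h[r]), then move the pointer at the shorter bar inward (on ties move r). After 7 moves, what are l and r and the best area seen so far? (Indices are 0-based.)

l=3, r=10, best area=180

[0,14] min(12,15)*14=168 best=168 * → l++
[1,14] min(12,15)*13=156 best=168 → l++
[2,14] min(16,15)*12=180 best=180 * → r--
[2,13] min(16,13)*11=143 best=180 → r--
[2,12] min(16,4)*10=40 best=180 → r--
[2,11] min(16,1)*9=9 best=180 → r--
[2,10] min(16,19)*8=128 best=180 → l++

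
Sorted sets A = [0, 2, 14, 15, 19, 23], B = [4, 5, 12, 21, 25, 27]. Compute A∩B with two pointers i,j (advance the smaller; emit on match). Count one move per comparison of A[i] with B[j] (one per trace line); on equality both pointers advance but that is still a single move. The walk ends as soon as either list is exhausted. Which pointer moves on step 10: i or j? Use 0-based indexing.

[i=0,j=0] 0<4 → i++
[i=1,j=0] 2<4 → i++
[i=2,j=0] 14>4 → j++
[i=2,j=1] 14>5 → j++
[i=2,j=2] 14>12 → j++
[i=2,j=3] 14<21 → i++
[i=3,j=3] 15<21 → i++
[i=4,j=3] 19<21 → i++
[i=5,j=3] 23>21 → j++
[i=5,j=4] 23<25 → i++

i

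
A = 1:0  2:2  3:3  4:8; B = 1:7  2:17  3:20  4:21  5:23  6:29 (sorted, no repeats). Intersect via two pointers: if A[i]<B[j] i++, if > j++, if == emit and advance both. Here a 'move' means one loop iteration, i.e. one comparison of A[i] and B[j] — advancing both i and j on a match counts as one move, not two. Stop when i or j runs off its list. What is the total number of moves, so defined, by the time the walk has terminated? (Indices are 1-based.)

5 moves

i=1 j=1: 0<7, i++
i=2 j=1: 2<7, i++
i=3 j=1: 3<7, i++
i=4 j=1: 8>7, j++
i=4 j=2: 8<17, i++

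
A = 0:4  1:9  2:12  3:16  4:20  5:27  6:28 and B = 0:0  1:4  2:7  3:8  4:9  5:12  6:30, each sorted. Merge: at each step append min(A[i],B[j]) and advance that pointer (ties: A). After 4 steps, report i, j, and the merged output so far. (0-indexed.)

i=1, j=3, merged so far=[0, 4, 4, 7]

[i=0,j=0] A[i]=4>B[j]=0 take 0 → j++
[i=0,j=1] A[i]=4<=B[j]=4 take 4 → i++
[i=1,j=1] A[i]=9>B[j]=4 take 4 → j++
[i=1,j=2] A[i]=9>B[j]=7 take 7 → j++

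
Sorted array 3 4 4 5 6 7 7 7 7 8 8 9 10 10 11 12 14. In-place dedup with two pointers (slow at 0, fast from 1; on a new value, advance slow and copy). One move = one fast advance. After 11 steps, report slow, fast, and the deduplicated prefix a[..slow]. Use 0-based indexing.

slow=6, fast=12, prefix=[3, 4, 5, 6, 7, 8, 9]

(s=0,f=1) a[fast]=4≠a[slow]=3 write a[1]=4 → slow++,fast++
(s=1,f=2) a[fast]=4=a[slow] dup → fast++
(s=1,f=3) a[fast]=5≠a[slow]=4 write a[2]=5 → slow++,fast++
(s=2,f=4) a[fast]=6≠a[slow]=5 write a[3]=6 → slow++,fast++
(s=3,f=5) a[fast]=7≠a[slow]=6 write a[4]=7 → slow++,fast++
(s=4,f=6) a[fast]=7=a[slow] dup → fast++
(s=4,f=7) a[fast]=7=a[slow] dup → fast++
(s=4,f=8) a[fast]=7=a[slow] dup → fast++
(s=4,f=9) a[fast]=8≠a[slow]=7 write a[5]=8 → slow++,fast++
(s=5,f=10) a[fast]=8=a[slow] dup → fast++
(s=5,f=11) a[fast]=9≠a[slow]=8 write a[6]=9 → slow++,fast++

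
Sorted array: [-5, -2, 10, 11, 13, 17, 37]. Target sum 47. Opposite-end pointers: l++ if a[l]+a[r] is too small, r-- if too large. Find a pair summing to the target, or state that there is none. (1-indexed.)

[1,7] -5+37=32 <47 → l++
[2,7] -2+37=35 <47 → l++
[3,7] 10+37=47 → found

(10, 37)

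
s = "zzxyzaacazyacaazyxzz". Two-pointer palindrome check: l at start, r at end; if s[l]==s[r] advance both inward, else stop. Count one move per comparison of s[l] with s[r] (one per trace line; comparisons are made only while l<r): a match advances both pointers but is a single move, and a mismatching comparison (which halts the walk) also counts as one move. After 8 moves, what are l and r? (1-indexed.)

l=9, r=12

[1,20] 'z'=='z' → l++,r--
[2,19] 'z'=='z' → l++,r--
[3,18] 'x'=='x' → l++,r--
[4,17] 'y'=='y' → l++,r--
[5,16] 'z'=='z' → l++,r--
[6,15] 'a'=='a' → l++,r--
[7,14] 'a'=='a' → l++,r--
[8,13] 'c'=='c' → l++,r--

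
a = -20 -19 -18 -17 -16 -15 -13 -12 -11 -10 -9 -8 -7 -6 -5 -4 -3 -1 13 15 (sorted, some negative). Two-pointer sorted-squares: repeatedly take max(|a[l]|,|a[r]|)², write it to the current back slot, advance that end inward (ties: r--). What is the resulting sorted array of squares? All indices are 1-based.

[1, 9, 16, 25, 36, 49, 64, 81, 100, 121, 144, 169, 169, 225, 225, 256, 289, 324, 361, 400]

[1,20] |-20|>|15| out[20]=400 → l++
[2,20] |-19|>|15| out[19]=361 → l++
[3,20] |-18|>|15| out[18]=324 → l++
[4,20] |-17|>|15| out[17]=289 → l++
[5,20] |-16|>|15| out[16]=256 → l++
[6,20] |-15|<=|15| out[15]=225 → r--
[6,19] |-15|>|13| out[14]=225 → l++
[7,19] |-13|<=|13| out[13]=169 → r--
[7,18] |-13|>|-1| out[12]=169 → l++
[8,18] |-12|>|-1| out[11]=144 → l++
[9,18] |-11|>|-1| out[10]=121 → l++
[10,18] |-10|>|-1| out[9]=100 → l++
[11,18] |-9|>|-1| out[8]=81 → l++
[12,18] |-8|>|-1| out[7]=64 → l++
[13,18] |-7|>|-1| out[6]=49 → l++
[14,18] |-6|>|-1| out[5]=36 → l++
[15,18] |-5|>|-1| out[4]=25 → l++
[16,18] |-4|>|-1| out[3]=16 → l++
[17,18] |-3|>|-1| out[2]=9 → l++
[18,18] |-1|<=|-1| out[1]=1 → r--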